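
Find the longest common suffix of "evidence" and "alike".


Word 1: "evidence"
Word 2: "alike"
Comparing from end:
  Pos -1: 'e' == 'e'
  Pos -2: 'c' != 'k' (stop)
LCS = "e" (length 1)


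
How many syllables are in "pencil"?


Word: "pencil"
Syllable breakdown: pen-cil
Counting: 2 parts
= 2 syllables


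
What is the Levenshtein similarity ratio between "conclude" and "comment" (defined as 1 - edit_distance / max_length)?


Word 1: "conclude" (length 8)
Word 2: "comment" (length 7)
One optimal edit sequence:
  1. keep 'c'
  2. keep 'o'
  3. delete 'n'  (+1)
  4. substitute 'c' -> 'm'  (+1)
  5. substitute 'l' -> 'm'  (+1)
  6. substitute 'u' -> 'e'  (+1)
  7. substitute 'd' -> 'n'  (+1)
  8. substitute 'e' -> 't'  (+1)
Edit distance = 6
Max length = max(8, 7) = 8
Similarity = 1 - 6/8
= 0.2500


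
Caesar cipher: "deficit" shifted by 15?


Word: "deficit"
Shift: 15
Each letter → (letter + shift) mod 26:
  'd' (3) + 15 = 18 → 's'
  'e' (4) + 15 = 19 → 't'
  'f' (5) + 15 = 20 → 'u'
  'i' (8) + 15 = 23 → 'x'
  'c' (2) + 15 = 17 → 'r'
  'i' (8) + 15 = 23 → 'x'
  't' (19) + 15 = 8 → 'i'
Result = "stuxrxi"


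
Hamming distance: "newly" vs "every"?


Comparing character by character (same length = 5):
  Pos 0: 'n' vs 'e' !=
  Pos 1: 'e' vs 'v' !=
  Pos 2: 'w' vs 'e' !=
  Pos 3: 'l' vs 'r' !=
  Pos 4: 'y' vs 'y' =
Hamming distance = 4


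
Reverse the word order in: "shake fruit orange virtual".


Original: "shake fruit orange virtual"
Words (1..n): shake | fruit | orange | virtual
Reversed (n..1): virtual | orange | fruit | shake
Result = "virtual orange fruit shake"


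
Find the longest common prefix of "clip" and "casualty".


Word 1: "clip"
Word 2: "casualty"
Comparing from start:
  Pos 0: 'c' == 'c'
  Pos 1: 'l' != 'a' (stop)
LCP = "c" (length 1)


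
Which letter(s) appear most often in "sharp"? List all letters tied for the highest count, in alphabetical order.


Word: "sharp"
Letter counts:
  'a': 1
  'h': 1
  'p': 1
  'r': 1
  's': 1
Maximum count = 1
Most frequent = 'a', 'h', 'p', 'r', 's' (1 time each)


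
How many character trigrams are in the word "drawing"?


Word: "drawing" (length 7)
Number of 3-grams = length - 3 + 1 = 7 - 3 + 1
= 5


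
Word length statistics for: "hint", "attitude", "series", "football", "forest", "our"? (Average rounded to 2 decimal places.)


Lengths: "hint"=4, "attitude"=8, "series"=6, "football"=8, "forest"=6, "our"=3
Sum = 35, Count = 6
Average = 35/6 = 5.83
= avg=5.83, min=3, max=8


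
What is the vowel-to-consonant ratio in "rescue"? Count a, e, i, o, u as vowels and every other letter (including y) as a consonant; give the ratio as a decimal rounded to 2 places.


Word: "rescue"
Vowels (a,e,i,o,u): 3
Consonants: 3
Ratio = 3/3
= 1.00


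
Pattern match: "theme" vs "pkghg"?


Pattern of "theme": [0, 1, 2, 3, 2]
Pattern of "pkghg": [0, 1, 2, 3, 2]
Patterns match
Same pattern = Yes


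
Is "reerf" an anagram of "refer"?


Word 1: "refer" → sorted: eefrr
Word 2: "reerf" → sorted: eefrr
Same letters? eefrr == eefrr
Anagram = Yes


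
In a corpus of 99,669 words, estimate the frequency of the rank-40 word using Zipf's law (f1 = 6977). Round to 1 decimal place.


Zipf's law: f(r) = f(1) / r
f(1) = 6977
f(40) = 6977 / 40
= 174.4 occurrences


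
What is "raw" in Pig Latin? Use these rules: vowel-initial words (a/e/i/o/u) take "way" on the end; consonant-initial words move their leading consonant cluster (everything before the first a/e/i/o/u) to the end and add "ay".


Word: "raw"
Starts with consonant(s) → move to end, add 'ay'
Consonant cluster: "r"
Pig Latin = "awray"


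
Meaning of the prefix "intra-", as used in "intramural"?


Prefix: intra-
Example: intramural (intra- + mural)
Meaning = within


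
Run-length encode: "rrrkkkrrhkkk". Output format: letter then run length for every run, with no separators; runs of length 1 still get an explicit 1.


String: "rrrkkkrrhkkk"
Scanning for consecutive runs:
  'r' x 3
  'k' x 3
  'r' x 2
  'h' x 1
  'k' x 3
RLE = "r3k3r2h1k3"


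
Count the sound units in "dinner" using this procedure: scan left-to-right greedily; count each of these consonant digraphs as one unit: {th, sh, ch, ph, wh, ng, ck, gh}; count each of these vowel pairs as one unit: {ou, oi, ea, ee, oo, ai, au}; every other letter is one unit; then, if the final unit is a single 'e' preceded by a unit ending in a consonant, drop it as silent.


Word: "dinner" (6 letters)
Left-to-right scan:
  [1] 'd' (letter)
  [2] 'i' (letter)
  [3] 'n' (letter)
  [4] 'n' (letter)
  [5] 'e' (letter)
  [6] 'r' (letter)
Units from scan: 6
Sound units = 6 units


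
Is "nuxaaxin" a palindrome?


Word: "nuxaaxin"
Reversed: "nixaaxun"
Forward == Backward? nuxaaxin != nixaaxun
Palindrome = No


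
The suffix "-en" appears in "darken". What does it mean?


Suffix: -en
Example: darken (dark + -en)
Meaning = to make / become


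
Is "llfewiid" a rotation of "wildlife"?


Word: "wildlife", Candidate: "llfewiid"
Method: check if candidate is substring of word+word
"wildlifewildlife" contains "llfewiid"? No
Is rotation = No


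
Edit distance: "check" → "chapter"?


Word 1: "check" (length 5)
Word 2: "chapter" (length 7)
One optimal edit sequence (insert/delete/substitute each cost 1):
  1. keep 'c'
  2. keep 'h'
  3. insert 'a'  (+1)
  4. insert 'p'  (+1)
  5. substitute 'e' -> 't'  (+1)
  6. substitute 'c' -> 'e'  (+1)
  7. substitute 'k' -> 'r'  (+1)
Total edit operations: 5
Edit distance = 5


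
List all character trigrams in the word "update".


Word: "update" (length 6)
Number of trigrams = 6 - 3 + 1 = 4
  Position 0: "upd"
  Position 1: "pda"
  Position 2: "dat"
  Position 3: "ate"
Trigrams = "upd", "pda", "dat", "ate"


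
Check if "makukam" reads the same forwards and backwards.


Word: "makukam"
Reversed: "makukam"
Forward == Backward? makukam == makukam
Palindrome = Yes


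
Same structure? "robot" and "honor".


Pattern of "robot": [0, 1, 2, 1, 3]
Pattern of "honor": [0, 1, 2, 1, 3]
Patterns match
Same pattern = Yes


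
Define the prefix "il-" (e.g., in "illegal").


Prefix: il-
Example: illegal = il- + legal
Meaning = not


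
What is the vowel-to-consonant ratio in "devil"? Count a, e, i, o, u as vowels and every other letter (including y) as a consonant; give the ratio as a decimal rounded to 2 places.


Word: "devil"
Vowels (a,e,i,o,u): 2
Consonants: 3
Ratio = 2/3
= 0.67


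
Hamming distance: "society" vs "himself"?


Comparing character by character (same length = 7):
  Pos 0: 's' vs 'h' !=
  Pos 1: 'o' vs 'i' !=
  Pos 2: 'c' vs 'm' !=
  Pos 3: 'i' vs 's' !=
  Pos 4: 'e' vs 'e' =
  Pos 5: 't' vs 'l' !=
  Pos 6: 'y' vs 'f' !=
Hamming distance = 6


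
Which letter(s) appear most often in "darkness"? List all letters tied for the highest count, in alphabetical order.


Word: "darkness"
Letter counts:
  'a': 1
  'd': 1
  'e': 1
  'k': 1
  'n': 1
  'r': 1
  's': 2
Maximum count = 2
Most frequent = 's' (2 times each)


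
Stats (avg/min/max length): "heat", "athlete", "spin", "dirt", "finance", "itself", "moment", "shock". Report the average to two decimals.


Lengths: "heat"=4, "athlete"=7, "spin"=4, "dirt"=4, "finance"=7, "itself"=6, "moment"=6, "shock"=5
Sum = 43, Count = 8
Average = 43/8 = 5.38
= avg=5.38, min=4, max=7


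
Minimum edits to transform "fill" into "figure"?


Word 1: "fill" (length 4)
Word 2: "figure" (length 6)
One optimal edit sequence (insert/delete/substitute each cost 1):
  1. keep 'f'
  2. keep 'i'
  3. insert 'g'  (+1)
  4. insert 'u'  (+1)
  5. substitute 'l' -> 'r'  (+1)
  6. substitute 'l' -> 'e'  (+1)
Total edit operations: 4
Edit distance = 4


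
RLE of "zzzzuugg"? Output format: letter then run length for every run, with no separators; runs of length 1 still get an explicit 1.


String: "zzzzuugg"
Scanning for consecutive runs:
  'z' x 4
  'u' x 2
  'g' x 2
RLE = "z4u2g2"


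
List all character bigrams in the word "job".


Word: "job" (length 3)
Number of bigrams = 3 - 2 + 1 = 2
  Position 0: "jo"
  Position 1: "ob"
Bigrams = "jo", "ob"


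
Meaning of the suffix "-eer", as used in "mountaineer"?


Suffix: -eer
As in: mountaineer -> mountain + -eer
Meaning = one who is concerned with


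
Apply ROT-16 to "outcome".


Word: "outcome"
Shift: 16
Each letter → (letter + shift) mod 26:
  'o' (14) + 16 = 4 → 'e'
  'u' (20) + 16 = 10 → 'k'
  't' (19) + 16 = 9 → 'j'
  'c' (2) + 16 = 18 → 's'
  'o' (14) + 16 = 4 → 'e'
  'm' (12) + 16 = 2 → 'c'
  'e' (4) + 16 = 20 → 'u'
Result = "ekjsecu"


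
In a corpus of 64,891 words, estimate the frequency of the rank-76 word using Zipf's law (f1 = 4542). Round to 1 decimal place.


Zipf's law: f(r) = f(1) / r
f(1) = 4542
f(76) = 4542 / 76
= 59.8 occurrences


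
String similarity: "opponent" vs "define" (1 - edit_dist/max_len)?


Word 1: "opponent" (length 8)
Word 2: "define" (length 6)
One optimal edit sequence:
  1. substitute 'o' -> 'd'  (+1)
  2. substitute 'p' -> 'e'  (+1)
  3. substitute 'p' -> 'f'  (+1)
  4. substitute 'o' -> 'i'  (+1)
  5. keep 'n'
  6. keep 'e'
  7. delete 'n'  (+1)
  8. delete 't'  (+1)
Edit distance = 6
Max length = max(8, 6) = 8
Similarity = 1 - 6/8
= 0.2500


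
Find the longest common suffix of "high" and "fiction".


Word 1: "high"
Word 2: "fiction"
Comparing from end:
  Pos -1: 'h' != 'n' (stop)
LCS = "" (length 0)


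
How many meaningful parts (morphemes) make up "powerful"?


Word: "powerful"
Morphemes: power / -ful
Each morpheme carries meaning
= 2 morphemes


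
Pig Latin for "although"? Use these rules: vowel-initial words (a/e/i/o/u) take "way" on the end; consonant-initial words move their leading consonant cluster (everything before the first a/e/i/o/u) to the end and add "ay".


Word: "although"
Starts with vowel → add 'way'
Pig Latin = "althoughway"


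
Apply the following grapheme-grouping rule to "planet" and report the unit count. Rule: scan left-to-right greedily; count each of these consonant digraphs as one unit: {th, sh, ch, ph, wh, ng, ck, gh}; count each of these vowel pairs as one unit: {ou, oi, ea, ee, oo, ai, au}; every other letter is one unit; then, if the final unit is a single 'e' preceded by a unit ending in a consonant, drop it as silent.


Word: "planet" (6 letters)
Left-to-right scan:
  [1] 'p' (letter)
  [2] 'l' (letter)
  [3] 'a' (letter)
  [4] 'n' (letter)
  [5] 'e' (letter)
  [6] 't' (letter)
Units from scan: 6
Sound units = 6 units


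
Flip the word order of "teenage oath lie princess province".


Original: "teenage oath lie princess province"
Words (1..n): teenage | oath | lie | princess | province
Reversed (n..1): province | princess | lie | oath | teenage
Result = "province princess lie oath teenage"


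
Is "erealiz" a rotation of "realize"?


Word: "realize", Candidate: "erealiz"
Method: check if candidate is substring of word+word
"realizerealize" contains "erealiz"? Yes
Is rotation = Yes


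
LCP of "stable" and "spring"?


Word 1: "stable"
Word 2: "spring"
Comparing from start:
  Pos 0: 's' == 's'
  Pos 1: 't' != 'p' (stop)
LCP = "s" (length 1)


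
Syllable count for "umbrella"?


Word: "umbrella"
Syllable breakdown: um | brel | la
Counting: 3 parts
= 3 syllables


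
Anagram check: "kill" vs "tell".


Word 1: "kill" → sorted: ikll
Word 2: "tell" → sorted: ellt
Same letters? ikll != ellt
Anagram = No


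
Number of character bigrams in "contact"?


Word: "contact" (length 7)
Number of 2-grams = length - 2 + 1 = 7 - 2 + 1
= 6


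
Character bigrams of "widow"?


Word: "widow" (length 5)
Number of bigrams = 5 - 2 + 1 = 4
  Position 0: "wi"
  Position 1: "id"
  Position 2: "do"
  Position 3: "ow"
Bigrams = "wi", "id", "do", "ow"


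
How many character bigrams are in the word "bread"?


Word: "bread" (length 5)
Number of 2-grams = length - 2 + 1 = 5 - 2 + 1
= 4


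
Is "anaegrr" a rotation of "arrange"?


Word: "arrange", Candidate: "anaegrr"
Method: check if candidate is substring of word+word
"arrangearrange" contains "anaegrr"? No
Is rotation = No


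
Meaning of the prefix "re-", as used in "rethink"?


Prefix: re-
Example: rethink (re- + think)
Meaning = again


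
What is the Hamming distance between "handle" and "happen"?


Comparing character by character (same length = 6):
  Pos 0: 'h' vs 'h' =
  Pos 1: 'a' vs 'a' =
  Pos 2: 'n' vs 'p' !=
  Pos 3: 'd' vs 'p' !=
  Pos 4: 'l' vs 'e' !=
  Pos 5: 'e' vs 'n' !=
Hamming distance = 4


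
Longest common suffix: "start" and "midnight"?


Word 1: "start"
Word 2: "midnight"
Comparing from end:
  Pos -1: 't' == 't'
  Pos -2: 'r' != 'h' (stop)
LCS = "t" (length 1)


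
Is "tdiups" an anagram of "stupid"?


Word 1: "stupid" → sorted: dipstu
Word 2: "tdiups" → sorted: dipstu
Same letters? dipstu == dipstu
Anagram = Yes


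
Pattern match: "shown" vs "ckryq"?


Pattern of "shown": [0, 1, 2, 3, 4]
Pattern of "ckryq": [0, 1, 2, 3, 4]
Patterns match
Same pattern = Yes


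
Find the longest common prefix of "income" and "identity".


Word 1: "income"
Word 2: "identity"
Comparing from start:
  Pos 0: 'i' == 'i'
  Pos 1: 'n' != 'd' (stop)
LCP = "i" (length 1)


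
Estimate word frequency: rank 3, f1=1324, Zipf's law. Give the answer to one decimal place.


Zipf's law: f(r) = f(1) / r
f(1) = 1324
f(3) = 1324 / 3
= 441.3 occurrences


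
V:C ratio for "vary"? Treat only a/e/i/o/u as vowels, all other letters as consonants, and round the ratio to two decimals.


Word: "vary"
Vowels (a,e,i,o,u): 1
Consonants: 3
Ratio = 1/3
= 0.33


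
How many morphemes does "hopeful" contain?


Word: "hopeful"
Morphemes: hope / -ful
Each morpheme carries meaning
= 2 morphemes


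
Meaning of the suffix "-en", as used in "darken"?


Suffix: -en
As in: darken -> dark + -en
Meaning = to make / become


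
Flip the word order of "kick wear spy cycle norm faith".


Original: "kick wear spy cycle norm faith"
Words (1..n): kick | wear | spy | cycle | norm | faith
Reversed (n..1): faith | norm | cycle | spy | wear | kick
Result = "faith norm cycle spy wear kick"


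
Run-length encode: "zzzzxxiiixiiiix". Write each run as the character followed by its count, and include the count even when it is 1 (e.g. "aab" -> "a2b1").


String: "zzzzxxiiixiiiix"
Scanning for consecutive runs:
  'z' x 4
  'x' x 2
  'i' x 3
  'x' x 1
  'i' x 4
  'x' x 1
RLE = "z4x2i3x1i4x1"


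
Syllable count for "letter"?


Word: "letter"
Syllable breakdown: let / ter
Counting: 2 parts
= 2 syllables


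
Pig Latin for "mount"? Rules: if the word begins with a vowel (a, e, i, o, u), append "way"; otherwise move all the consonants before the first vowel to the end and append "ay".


Word: "mount"
Starts with consonant(s) → move to end, add 'ay'
Consonant cluster: "m"
Pig Latin = "ountmay"


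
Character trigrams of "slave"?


Word: "slave" (length 5)
Number of trigrams = 5 - 3 + 1 = 3
  Position 0: "sla"
  Position 1: "lav"
  Position 2: "ave"
Trigrams = "sla", "lav", "ave"


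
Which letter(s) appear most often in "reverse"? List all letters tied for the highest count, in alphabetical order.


Word: "reverse"
Letter counts:
  'e': 3
  'r': 2
  's': 1
  'v': 1
Maximum count = 3
Most frequent = 'e' (3 times each)


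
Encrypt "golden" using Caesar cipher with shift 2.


Word: "golden"
Shift: 2
Each letter → (letter + shift) mod 26:
  'g' (6) + 2 = 8 → 'i'
  'o' (14) + 2 = 16 → 'q'
  'l' (11) + 2 = 13 → 'n'
  'd' (3) + 2 = 5 → 'f'
  'e' (4) + 2 = 6 → 'g'
  'n' (13) + 2 = 15 → 'p'
Result = "iqnfgp"


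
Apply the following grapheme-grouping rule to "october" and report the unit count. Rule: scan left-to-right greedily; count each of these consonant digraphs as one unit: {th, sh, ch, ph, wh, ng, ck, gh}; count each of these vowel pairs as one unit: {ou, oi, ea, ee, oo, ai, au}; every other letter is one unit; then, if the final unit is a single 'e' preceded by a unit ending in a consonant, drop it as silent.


Word: "october" (7 letters)
Left-to-right scan:
  (1) 'o' (letter)
  (2) 'c' (letter)
  (3) 't' (letter)
  (4) 'o' (letter)
  (5) 'b' (letter)
  (6) 'e' (letter)
  (7) 'r' (letter)
Units from scan: 7
Sound units = 7 units


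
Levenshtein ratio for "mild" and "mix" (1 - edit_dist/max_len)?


Word 1: "mild" (length 4)
Word 2: "mix" (length 3)
One optimal edit sequence:
  1. keep 'm'
  2. keep 'i'
  3. delete 'l'  (+1)
  4. substitute 'd' -> 'x'  (+1)
Edit distance = 2
Max length = max(4, 3) = 4
Similarity = 1 - 2/4
= 0.5000


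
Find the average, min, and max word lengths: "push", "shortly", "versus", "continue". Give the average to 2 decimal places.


Lengths: "push"=4, "shortly"=7, "versus"=6, "continue"=8
Sum = 25, Count = 4
Average = 25/4 = 6.25
= avg=6.25, min=4, max=8


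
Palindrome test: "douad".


Word: "douad"
Reversed: "dauod"
Forward == Backward? douad != dauod
Palindrome = No


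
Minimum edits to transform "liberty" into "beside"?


Word 1: "liberty" (length 7)
Word 2: "beside" (length 6)
One optimal edit sequence (insert/delete/substitute each cost 1):
  1. delete 'l'  (+1)
  2. delete 'i'  (+1)
  3. keep 'b'
  4. keep 'e'
  5. insert 's'  (+1)
  6. substitute 'r' -> 'i'  (+1)
  7. substitute 't' -> 'd'  (+1)
  8. substitute 'y' -> 'e'  (+1)
Total edit operations: 6
Edit distance = 6


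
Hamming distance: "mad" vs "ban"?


Comparing character by character (same length = 3):
  Pos 0: 'm' vs 'b' !=
  Pos 1: 'a' vs 'a' =
  Pos 2: 'd' vs 'n' !=
Hamming distance = 2


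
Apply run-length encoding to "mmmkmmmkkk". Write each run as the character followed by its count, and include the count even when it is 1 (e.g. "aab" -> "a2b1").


String: "mmmkmmmkkk"
Scanning for consecutive runs:
  'm' x 3
  'k' x 1
  'm' x 3
  'k' x 3
RLE = "m3k1m3k3"


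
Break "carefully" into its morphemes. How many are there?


Word: "carefully"
Morphemes: care + -ful + -ly
Each morpheme carries meaning
= 3 morphemes


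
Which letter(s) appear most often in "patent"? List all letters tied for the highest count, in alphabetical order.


Word: "patent"
Letter counts:
  'a': 1
  'e': 1
  'n': 1
  'p': 1
  't': 2
Maximum count = 2
Most frequent = 't' (2 times each)


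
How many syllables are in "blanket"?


Word: "blanket"
Syllable breakdown: blan / ket
Counting: 2 parts
= 2 syllables


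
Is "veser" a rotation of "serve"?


Word: "serve", Candidate: "veser"
Method: check if candidate is substring of word+word
"serveserve" contains "veser"? Yes
Is rotation = Yes


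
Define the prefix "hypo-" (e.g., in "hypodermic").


Prefix: hypo-
As in: hypodermic -> hypo- + dermic
Meaning = under / below normal


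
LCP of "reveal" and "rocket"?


Word 1: "reveal"
Word 2: "rocket"
Comparing from start:
  Pos 0: 'r' == 'r'
  Pos 1: 'e' != 'o' (stop)
LCP = "r" (length 1)


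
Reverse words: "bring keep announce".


Original: "bring keep announce"
Words (1..n): bring | keep | announce
Reversed (n..1): announce | keep | bring
Result = "announce keep bring"


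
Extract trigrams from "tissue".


Word: "tissue" (length 6)
Number of trigrams = 6 - 3 + 1 = 4
  Position 0: "tis"
  Position 1: "iss"
  Position 2: "ssu"
  Position 3: "sue"
Trigrams = "tis", "iss", "ssu", "sue"


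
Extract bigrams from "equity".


Word: "equity" (length 6)
Number of bigrams = 6 - 2 + 1 = 5
  Position 0: "eq"
  Position 1: "qu"
  Position 2: "ui"
  Position 3: "it"
  Position 4: "ty"
Bigrams = "eq", "qu", "ui", "it", "ty"


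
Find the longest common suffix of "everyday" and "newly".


Word 1: "everyday"
Word 2: "newly"
Comparing from end:
  Pos -1: 'y' == 'y'
  Pos -2: 'a' != 'l' (stop)
LCS = "y" (length 1)


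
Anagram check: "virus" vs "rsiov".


Word 1: "virus" → sorted: irsuv
Word 2: "rsiov" → sorted: iorsv
Same letters? irsuv != iorsv
Anagram = No


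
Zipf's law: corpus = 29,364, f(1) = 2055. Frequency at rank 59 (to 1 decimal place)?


Zipf's law: f(r) = f(1) / r
f(1) = 2055
f(59) = 2055 / 59
= 34.8 occurrences


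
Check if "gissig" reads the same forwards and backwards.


Word: "gissig"
Reversed: "gissig"
Forward == Backward? gissig == gissig
Palindrome = Yes


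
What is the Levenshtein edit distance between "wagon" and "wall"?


Word 1: "wagon" (length 5)
Word 2: "wall" (length 4)
One optimal edit sequence (insert/delete/substitute each cost 1):
  1. keep 'w'
  2. keep 'a'
  3. delete 'g'  (+1)
  4. substitute 'o' -> 'l'  (+1)
  5. substitute 'n' -> 'l'  (+1)
Total edit operations: 3
Edit distance = 3


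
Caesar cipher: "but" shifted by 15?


Word: "but"
Shift: 15
Each letter → (letter + shift) mod 26:
  'b' (1) + 15 = 16 → 'q'
  'u' (20) + 15 = 9 → 'j'
  't' (19) + 15 = 8 → 'i'
Result = "qji"


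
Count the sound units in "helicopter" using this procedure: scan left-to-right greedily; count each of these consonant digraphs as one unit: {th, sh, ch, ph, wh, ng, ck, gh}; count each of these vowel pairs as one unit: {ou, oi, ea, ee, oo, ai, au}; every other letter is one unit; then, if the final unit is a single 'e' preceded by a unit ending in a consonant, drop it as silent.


Word: "helicopter" (10 letters)
Left-to-right scan:
  (1) 'h' (letter)
  (2) 'e' (letter)
  (3) 'l' (letter)
  (4) 'i' (letter)
  (5) 'c' (letter)
  (6) 'o' (letter)
  (7) 'p' (letter)
  (8) 't' (letter)
  (9) 'e' (letter)
  (10) 'r' (letter)
Units from scan: 10
Sound units = 10 units


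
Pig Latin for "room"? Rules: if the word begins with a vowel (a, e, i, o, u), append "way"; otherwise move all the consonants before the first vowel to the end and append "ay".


Word: "room"
Starts with consonant(s) → move to end, add 'ay'
Consonant cluster: "r"
Pig Latin = "oomray"


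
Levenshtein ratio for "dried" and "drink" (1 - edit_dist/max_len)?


Word 1: "dried" (length 5)
Word 2: "drink" (length 5)
One optimal edit sequence:
  1. keep 'd'
  2. keep 'r'
  3. keep 'i'
  4. substitute 'e' -> 'n'  (+1)
  5. substitute 'd' -> 'k'  (+1)
Edit distance = 2
Max length = max(5, 5) = 5
Similarity = 1 - 2/5
= 0.6000


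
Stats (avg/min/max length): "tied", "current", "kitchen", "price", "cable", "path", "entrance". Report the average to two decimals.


Lengths: "tied"=4, "current"=7, "kitchen"=7, "price"=5, "cable"=5, "path"=4, "entrance"=8
Sum = 40, Count = 7
Average = 40/7 = 5.71
= avg=5.71, min=4, max=8


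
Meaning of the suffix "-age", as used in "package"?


Suffix: -age
Example: package = pack + -age
Meaning = result / collection


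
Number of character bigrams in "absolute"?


Word: "absolute" (length 8)
Number of 2-grams = length - 2 + 1 = 8 - 2 + 1
= 7


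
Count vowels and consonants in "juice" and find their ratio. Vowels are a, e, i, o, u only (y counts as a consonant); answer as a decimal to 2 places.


Word: "juice"
Vowels (a,e,i,o,u): 3
Consonants: 2
Ratio = 3/2
= 1.50


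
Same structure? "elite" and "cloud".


Pattern of "elite": [0, 1, 2, 3, 0]
Pattern of "cloud": [0, 1, 2, 3, 4]
Patterns do not match
Same pattern = No


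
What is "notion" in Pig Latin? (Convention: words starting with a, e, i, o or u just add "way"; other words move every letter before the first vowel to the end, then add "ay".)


Word: "notion"
Starts with consonant(s) → move to end, add 'ay'
Consonant cluster: "n"
Pig Latin = "otionnay"


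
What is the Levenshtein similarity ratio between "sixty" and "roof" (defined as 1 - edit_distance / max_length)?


Word 1: "sixty" (length 5)
Word 2: "roof" (length 4)
One optimal edit sequence:
  1. delete 's'  (+1)
  2. substitute 'i' -> 'r'  (+1)
  3. substitute 'x' -> 'o'  (+1)
  4. substitute 't' -> 'o'  (+1)
  5. substitute 'y' -> 'f'  (+1)
Edit distance = 5
Max length = max(5, 4) = 5
Similarity = 1 - 5/5
= 0.0000


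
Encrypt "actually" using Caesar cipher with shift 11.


Word: "actually"
Shift: 11
Each letter → (letter + shift) mod 26:
  'a' (0) + 11 = 11 → 'l'
  'c' (2) + 11 = 13 → 'n'
  't' (19) + 11 = 4 → 'e'
  'u' (20) + 11 = 5 → 'f'
  'a' (0) + 11 = 11 → 'l'
  'l' (11) + 11 = 22 → 'w'
  'l' (11) + 11 = 22 → 'w'
  'y' (24) + 11 = 9 → 'j'
Result = "lneflwwj"


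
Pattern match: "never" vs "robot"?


Pattern of "never": [0, 1, 2, 1, 3]
Pattern of "robot": [0, 1, 2, 1, 3]
Patterns match
Same pattern = Yes


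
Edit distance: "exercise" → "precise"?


Word 1: "exercise" (length 8)
Word 2: "precise" (length 7)
One optimal edit sequence (insert/delete/substitute each cost 1):
  1. substitute 'e' -> 'p'  (+1)
  2. substitute 'x' -> 'r'  (+1)
  3. keep 'e'
  4. delete 'r'  (+1)
  5. keep 'c'
  6. keep 'i'
  7. keep 's'
  8. keep 'e'
Total edit operations: 3
Edit distance = 3


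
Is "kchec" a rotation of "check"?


Word: "check", Candidate: "kchec"
Method: check if candidate is substring of word+word
"checkcheck" contains "kchec"? Yes
Is rotation = Yes


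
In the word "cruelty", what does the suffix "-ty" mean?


Suffix: -ty
As in: cruelty -> cruel + -ty
Meaning = quality of


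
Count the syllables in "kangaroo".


Word: "kangaroo"
Syllable breakdown: kan-ga-roo
Counting: 3 parts
= 3 syllables


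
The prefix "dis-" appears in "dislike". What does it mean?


Prefix: dis-
Example: dislike = dis- + like
Meaning = not / opposite


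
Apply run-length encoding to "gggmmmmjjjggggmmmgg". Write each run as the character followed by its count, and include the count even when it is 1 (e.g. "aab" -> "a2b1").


String: "gggmmmmjjjggggmmmgg"
Scanning for consecutive runs:
  'g' x 3
  'm' x 4
  'j' x 3
  'g' x 4
  'm' x 3
  'g' x 2
RLE = "g3m4j3g4m3g2"


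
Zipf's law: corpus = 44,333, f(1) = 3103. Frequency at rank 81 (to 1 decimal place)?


Zipf's law: f(r) = f(1) / r
f(1) = 3103
f(81) = 3103 / 81
= 38.3 occurrences


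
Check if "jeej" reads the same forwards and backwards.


Word: "jeej"
Reversed: "jeej"
Forward == Backward? jeej == jeej
Palindrome = Yes


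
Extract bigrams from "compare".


Word: "compare" (length 7)
Number of bigrams = 7 - 2 + 1 = 6
  Position 0: "co"
  Position 1: "om"
  Position 2: "mp"
  Position 3: "pa"
  Position 4: "ar"
  Position 5: "re"
Bigrams = "co", "om", "mp", "pa", "ar", "re"


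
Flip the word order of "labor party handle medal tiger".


Original: "labor party handle medal tiger"
Words (1..n): labor | party | handle | medal | tiger
Reversed (n..1): tiger | medal | handle | party | labor
Result = "tiger medal handle party labor"


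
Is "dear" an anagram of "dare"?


Word 1: "dare" → sorted: ader
Word 2: "dear" → sorted: ader
Same letters? ader == ader
Anagram = Yes


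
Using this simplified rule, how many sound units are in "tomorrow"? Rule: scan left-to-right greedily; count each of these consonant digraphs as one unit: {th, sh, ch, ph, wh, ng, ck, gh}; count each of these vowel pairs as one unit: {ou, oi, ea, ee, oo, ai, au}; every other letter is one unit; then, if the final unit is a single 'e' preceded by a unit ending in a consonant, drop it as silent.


Word: "tomorrow" (8 letters)
Left-to-right scan:
  (1) 't' (letter)
  (2) 'o' (letter)
  (3) 'm' (letter)
  (4) 'o' (letter)
  (5) 'r' (letter)
  (6) 'r' (letter)
  (7) 'o' (letter)
  (8) 'w' (letter)
Units from scan: 8
Sound units = 8 units


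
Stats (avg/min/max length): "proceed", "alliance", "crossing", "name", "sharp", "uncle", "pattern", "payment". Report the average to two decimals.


Lengths: "proceed"=7, "alliance"=8, "crossing"=8, "name"=4, "sharp"=5, "uncle"=5, "pattern"=7, "payment"=7
Sum = 51, Count = 8
Average = 51/8 = 6.38
= avg=6.38, min=4, max=8


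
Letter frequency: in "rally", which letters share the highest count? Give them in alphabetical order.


Word: "rally"
Letter counts:
  'a': 1
  'l': 2
  'r': 1
  'y': 1
Maximum count = 2
Most frequent = 'l' (2 times each)


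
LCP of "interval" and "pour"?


Word 1: "interval"
Word 2: "pour"
Comparing from start:
  Pos 0: 'i' != 'p' (stop)
LCP = "" (length 0)


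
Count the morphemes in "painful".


Word: "painful"
Morphemes: pain | -ful
Each morpheme carries meaning
= 2 morphemes


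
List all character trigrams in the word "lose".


Word: "lose" (length 4)
Number of trigrams = 4 - 3 + 1 = 2
  Position 0: "los"
  Position 1: "ose"
Trigrams = "los", "ose"


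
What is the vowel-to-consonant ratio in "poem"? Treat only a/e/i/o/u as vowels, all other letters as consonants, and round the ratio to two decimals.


Word: "poem"
Vowels (a,e,i,o,u): 2
Consonants: 2
Ratio = 2/2
= 1.00


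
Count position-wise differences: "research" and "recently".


Comparing character by character (same length = 8):
  Pos 0: 'r' vs 'r' =
  Pos 1: 'e' vs 'e' =
  Pos 2: 's' vs 'c' !=
  Pos 3: 'e' vs 'e' =
  Pos 4: 'a' vs 'n' !=
  Pos 5: 'r' vs 't' !=
  Pos 6: 'c' vs 'l' !=
  Pos 7: 'h' vs 'y' !=
Hamming distance = 5


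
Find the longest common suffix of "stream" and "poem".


Word 1: "stream"
Word 2: "poem"
Comparing from end:
  Pos -1: 'm' == 'm'
  Pos -2: 'a' != 'e' (stop)
LCS = "m" (length 1)


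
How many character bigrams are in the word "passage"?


Word: "passage" (length 7)
Number of 2-grams = length - 2 + 1 = 7 - 2 + 1
= 6


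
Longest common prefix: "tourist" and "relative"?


Word 1: "tourist"
Word 2: "relative"
Comparing from start:
  Pos 0: 't' != 'r' (stop)
LCP = "" (length 0)


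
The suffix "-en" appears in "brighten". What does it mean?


Suffix: -en
Example: brighten (bright + -en)
Meaning = to make / become


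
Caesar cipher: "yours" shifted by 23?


Word: "yours"
Shift: 23
Each letter → (letter + shift) mod 26:
  'y' (24) + 23 = 21 → 'v'
  'o' (14) + 23 = 11 → 'l'
  'u' (20) + 23 = 17 → 'r'
  'r' (17) + 23 = 14 → 'o'
  's' (18) + 23 = 15 → 'p'
Result = "vlrop"


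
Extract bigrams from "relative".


Word: "relative" (length 8)
Number of bigrams = 8 - 2 + 1 = 7
  Position 0: "re"
  Position 1: "el"
  Position 2: "la"
  Position 3: "at"
  Position 4: "ti"
  Position 5: "iv"
  Position 6: "ve"
Bigrams = "re", "el", "la", "at", "ti", "iv", "ve"


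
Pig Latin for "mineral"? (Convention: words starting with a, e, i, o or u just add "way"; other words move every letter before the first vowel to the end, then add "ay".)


Word: "mineral"
Starts with consonant(s) → move to end, add 'ay'
Consonant cluster: "m"
Pig Latin = "ineralmay"


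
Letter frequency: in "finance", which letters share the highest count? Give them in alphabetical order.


Word: "finance"
Letter counts:
  'a': 1
  'c': 1
  'e': 1
  'f': 1
  'i': 1
  'n': 2
Maximum count = 2
Most frequent = 'n' (2 times each)


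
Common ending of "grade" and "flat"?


Word 1: "grade"
Word 2: "flat"
Comparing from end:
  Pos -1: 'e' != 't' (stop)
LCS = "" (length 0)


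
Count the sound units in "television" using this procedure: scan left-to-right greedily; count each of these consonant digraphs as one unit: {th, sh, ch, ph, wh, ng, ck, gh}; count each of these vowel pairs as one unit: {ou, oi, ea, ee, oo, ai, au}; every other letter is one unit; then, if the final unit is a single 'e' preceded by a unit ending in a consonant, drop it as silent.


Word: "television" (10 letters)
Left-to-right scan:
  1. 't' (letter)
  2. 'e' (letter)
  3. 'l' (letter)
  4. 'e' (letter)
  5. 'v' (letter)
  6. 'i' (letter)
  7. 's' (letter)
  8. 'i' (letter)
  9. 'o' (letter)
  10. 'n' (letter)
Units from scan: 10
Sound units = 10 units


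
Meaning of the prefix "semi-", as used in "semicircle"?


Prefix: semi-
Example: semicircle (semi- + circle)
Meaning = half


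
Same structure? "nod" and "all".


Pattern of "nod": [0, 1, 2]
Pattern of "all": [0, 1, 1]
Patterns do not match
Same pattern = No


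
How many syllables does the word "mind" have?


Word: "mind"
Syllable breakdown: mind
Counting: 1 part
= 1 syllable


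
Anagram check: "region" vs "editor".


Word 1: "region" → sorted: eginor
Word 2: "editor" → sorted: deiort
Same letters? eginor != deiort
Anagram = No


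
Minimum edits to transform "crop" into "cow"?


Word 1: "crop" (length 4)
Word 2: "cow" (length 3)
One optimal edit sequence (insert/delete/substitute each cost 1):
  1. keep 'c'
  2. delete 'r'  (+1)
  3. keep 'o'
  4. substitute 'p' -> 'w'  (+1)
Total edit operations: 2
Edit distance = 2


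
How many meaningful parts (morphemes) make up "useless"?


Word: "useless"
Morphemes: use + -less
Each morpheme carries meaning
= 2 morphemes


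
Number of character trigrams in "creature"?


Word: "creature" (length 8)
Number of 3-grams = length - 3 + 1 = 8 - 3 + 1
= 6


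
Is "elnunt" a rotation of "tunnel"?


Word: "tunnel", Candidate: "elnunt"
Method: check if candidate is substring of word+word
"tunneltunnel" contains "elnunt"? No
Is rotation = No


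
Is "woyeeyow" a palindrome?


Word: "woyeeyow"
Reversed: "woyeeyow"
Forward == Backward? woyeeyow == woyeeyow
Palindrome = Yes


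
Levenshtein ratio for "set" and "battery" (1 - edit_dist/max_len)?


Word 1: "set" (length 3)
Word 2: "battery" (length 7)
One optimal edit sequence:
  1. insert 'b'  (+1)
  2. insert 'a'  (+1)
  3. insert 't'  (+1)
  4. substitute 's' -> 't'  (+1)
  5. keep 'e'
  6. insert 'r'  (+1)
  7. substitute 't' -> 'y'  (+1)
Edit distance = 6
Max length = max(3, 7) = 7
Similarity = 1 - 6/7
= 0.1429


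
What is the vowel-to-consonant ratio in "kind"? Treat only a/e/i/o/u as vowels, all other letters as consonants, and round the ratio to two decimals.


Word: "kind"
Vowels (a,e,i,o,u): 1
Consonants: 3
Ratio = 1/3
= 0.33


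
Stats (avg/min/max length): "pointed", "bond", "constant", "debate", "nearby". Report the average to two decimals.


Lengths: "pointed"=7, "bond"=4, "constant"=8, "debate"=6, "nearby"=6
Sum = 31, Count = 5
Average = 31/5 = 6.20
= avg=6.20, min=4, max=8


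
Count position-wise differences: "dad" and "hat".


Comparing character by character (same length = 3):
  Pos 0: 'd' vs 'h' !=
  Pos 1: 'a' vs 'a' =
  Pos 2: 'd' vs 't' !=
Hamming distance = 2


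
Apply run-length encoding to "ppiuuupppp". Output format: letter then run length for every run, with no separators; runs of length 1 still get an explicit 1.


String: "ppiuuupppp"
Scanning for consecutive runs:
  'p' x 2
  'i' x 1
  'u' x 3
  'p' x 4
RLE = "p2i1u3p4"


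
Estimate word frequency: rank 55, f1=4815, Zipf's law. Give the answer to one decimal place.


Zipf's law: f(r) = f(1) / r
f(1) = 4815
f(55) = 4815 / 55
= 87.5 occurrences


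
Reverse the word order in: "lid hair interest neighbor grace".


Original: "lid hair interest neighbor grace"
Words (1..n): lid | hair | interest | neighbor | grace
Reversed (n..1): grace | neighbor | interest | hair | lid
Result = "grace neighbor interest hair lid"


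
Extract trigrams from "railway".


Word: "railway" (length 7)
Number of trigrams = 7 - 3 + 1 = 5
  Position 0: "rai"
  Position 1: "ail"
  Position 2: "ilw"
  Position 3: "lwa"
  Position 4: "way"
Trigrams = "rai", "ail", "ilw", "lwa", "way"


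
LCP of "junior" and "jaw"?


Word 1: "junior"
Word 2: "jaw"
Comparing from start:
  Pos 0: 'j' == 'j'
  Pos 1: 'u' != 'a' (stop)
LCP = "j" (length 1)


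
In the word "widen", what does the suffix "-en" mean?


Suffix: -en
Example: widen (wide + -en, with a spelling change)
Meaning = to make / become


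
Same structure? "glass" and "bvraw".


Pattern of "glass": [0, 1, 2, 3, 3]
Pattern of "bvraw": [0, 1, 2, 3, 4]
Patterns do not match
Same pattern = No


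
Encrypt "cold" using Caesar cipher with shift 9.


Word: "cold"
Shift: 9
Each letter → (letter + shift) mod 26:
  'c' (2) + 9 = 11 → 'l'
  'o' (14) + 9 = 23 → 'x'
  'l' (11) + 9 = 20 → 'u'
  'd' (3) + 9 = 12 → 'm'
Result = "lxum"


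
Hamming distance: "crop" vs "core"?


Comparing character by character (same length = 4):
  Pos 0: 'c' vs 'c' =
  Pos 1: 'r' vs 'o' !=
  Pos 2: 'o' vs 'r' !=
  Pos 3: 'p' vs 'e' !=
Hamming distance = 3


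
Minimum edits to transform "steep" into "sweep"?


Word 1: "steep" (length 5)
Word 2: "sweep" (length 5)
One optimal edit sequence (insert/delete/substitute each cost 1):
  1. keep 's'
  2. substitute 't' -> 'w'  (+1)
  3. keep 'e'
  4. keep 'e'
  5. keep 'p'
Total edit operations: 1
Edit distance = 1


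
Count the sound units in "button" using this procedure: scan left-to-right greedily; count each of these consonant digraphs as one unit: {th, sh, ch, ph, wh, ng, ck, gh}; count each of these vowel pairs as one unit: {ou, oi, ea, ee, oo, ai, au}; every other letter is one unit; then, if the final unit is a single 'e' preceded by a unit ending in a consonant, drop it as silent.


Word: "button" (6 letters)
Left-to-right scan:
  [1] 'b' (letter)
  [2] 'u' (letter)
  [3] 't' (letter)
  [4] 't' (letter)
  [5] 'o' (letter)
  [6] 'n' (letter)
Units from scan: 6
Sound units = 6 units


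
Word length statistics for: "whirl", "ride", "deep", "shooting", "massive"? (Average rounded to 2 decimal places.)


Lengths: "whirl"=5, "ride"=4, "deep"=4, "shooting"=8, "massive"=7
Sum = 28, Count = 5
Average = 28/5 = 5.60
= avg=5.60, min=4, max=8


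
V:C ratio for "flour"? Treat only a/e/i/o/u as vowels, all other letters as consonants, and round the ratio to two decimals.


Word: "flour"
Vowels (a,e,i,o,u): 2
Consonants: 3
Ratio = 2/3
= 0.67


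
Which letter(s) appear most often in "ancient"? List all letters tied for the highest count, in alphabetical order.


Word: "ancient"
Letter counts:
  'a': 1
  'c': 1
  'e': 1
  'i': 1
  'n': 2
  't': 1
Maximum count = 2
Most frequent = 'n' (2 times each)


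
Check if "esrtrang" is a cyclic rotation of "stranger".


Word: "stranger", Candidate: "esrtrang"
Method: check if candidate is substring of word+word
"strangerstranger" contains "esrtrang"? No
Is rotation = No


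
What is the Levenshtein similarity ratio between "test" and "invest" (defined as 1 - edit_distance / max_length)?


Word 1: "test" (length 4)
Word 2: "invest" (length 6)
One optimal edit sequence:
  1. insert 'i'  (+1)
  2. insert 'n'  (+1)
  3. substitute 't' -> 'v'  (+1)
  4. keep 'e'
  5. keep 's'
  6. keep 't'
Edit distance = 3
Max length = max(4, 6) = 6
Similarity = 1 - 3/6
= 0.5000


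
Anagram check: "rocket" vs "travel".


Word 1: "rocket" → sorted: cekort
Word 2: "travel" → sorted: aelrtv
Same letters? cekort != aelrtv
Anagram = No


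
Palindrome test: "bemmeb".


Word: "bemmeb"
Reversed: "bemmeb"
Forward == Backward? bemmeb == bemmeb
Palindrome = Yes


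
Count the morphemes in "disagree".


Word: "disagree"
Morphemes: dis- + agree
Each morpheme carries meaning
= 2 morphemes


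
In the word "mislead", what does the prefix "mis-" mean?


Prefix: mis-
Example: mislead = mis- + lead
Meaning = wrongly


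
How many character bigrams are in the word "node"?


Word: "node" (length 4)
Number of 2-grams = length - 2 + 1 = 4 - 2 + 1
= 3


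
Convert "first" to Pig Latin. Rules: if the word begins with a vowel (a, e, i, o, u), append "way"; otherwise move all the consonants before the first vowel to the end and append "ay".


Word: "first"
Starts with consonant(s) → move to end, add 'ay'
Consonant cluster: "f"
Pig Latin = "irstfay"


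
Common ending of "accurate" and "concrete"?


Word 1: "accurate"
Word 2: "concrete"
Comparing from end:
  Pos -1: 'e' == 'e'
  Pos -2: 't' == 't'
  Pos -3: 'a' != 'e' (stop)
LCS = "te" (length 2)


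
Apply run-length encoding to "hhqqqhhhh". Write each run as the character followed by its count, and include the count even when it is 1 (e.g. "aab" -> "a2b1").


String: "hhqqqhhhh"
Scanning for consecutive runs:
  'h' x 2
  'q' x 3
  'h' x 4
RLE = "h2q3h4"
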